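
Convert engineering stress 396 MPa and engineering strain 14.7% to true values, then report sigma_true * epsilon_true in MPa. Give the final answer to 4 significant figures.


sigma_true = sigma_eng * (1 + epsilon_eng)
sigma_true = 396 * (1 + 0.147) = 454.212 MPa
epsilon_true = ln(1 + epsilon_eng)
epsilon_true = ln(1 + 0.147) = 0.13715
sigma_true * epsilon_true = 454.212 * 0.13715 = 62.3 MPa


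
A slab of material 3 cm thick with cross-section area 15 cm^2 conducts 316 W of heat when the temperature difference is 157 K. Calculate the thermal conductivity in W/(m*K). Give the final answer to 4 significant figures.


k = Q*L / (A*dT)
L = 0.03 m, A = 1.5e-03 m^2
k = 316 * 0.03 / (1.5e-03 * 157)
k = 40.25 W/(m*K)


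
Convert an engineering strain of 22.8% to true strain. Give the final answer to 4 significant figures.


epsilon_true = ln(1 + epsilon_eng)
epsilon_true = ln(1 + 0.228)
epsilon_true = 0.2054


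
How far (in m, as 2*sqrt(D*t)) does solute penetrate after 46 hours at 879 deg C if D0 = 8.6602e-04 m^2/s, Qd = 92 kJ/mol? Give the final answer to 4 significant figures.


Step 1: D = D0 * exp(-Qd/(R*T))
T = 1152.15 K
D = 8.6602e-04 * exp(-92e3 / (8.314 * 1152.15)) = 5.83988e-08 m^2/s
Step 2: L = 2*sqrt(D*t)
t = 46 h = 165600 s
L = 2*sqrt(5.83988e-08 * 165600) = 0.1967 m


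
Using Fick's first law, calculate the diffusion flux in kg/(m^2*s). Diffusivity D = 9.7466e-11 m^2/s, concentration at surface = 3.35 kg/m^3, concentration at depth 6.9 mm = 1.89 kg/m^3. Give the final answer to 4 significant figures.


J = -D * (dC/dx) = D * (C1 - C2) / dx
J = 9.7466e-11 * (3.35 - 1.89) / 6.9e-03
J = 2.062e-08 kg/(m^2*s)


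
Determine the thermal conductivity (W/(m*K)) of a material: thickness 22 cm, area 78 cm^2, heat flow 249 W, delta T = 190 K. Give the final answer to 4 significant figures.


k = Q*L / (A*dT)
L = 0.22 m, A = 7.8e-03 m^2
k = 249 * 0.22 / (7.8e-03 * 190)
k = 36.96 W/(m*K)


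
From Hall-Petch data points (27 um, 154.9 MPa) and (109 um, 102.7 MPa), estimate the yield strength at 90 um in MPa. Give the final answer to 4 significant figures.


sigma_y = sigma0 + k / sqrt(d)
1/sqrt(d1) = 1/sqrt(2.7e-05) = 192.45;  1/sqrt(d2) = 95.7826
k = (sigma1 - sigma2) / (1/sqrt(d1) - 1/sqrt(d2)) = (154.9 - 102.7) / (192.45 - 95.7826) = 0.539996 MPa*m^0.5
sigma0 = sigma1 - k/sqrt(d1) = 154.9 - 0.539996*192.45 = 50.9778 MPa
sigma_y(d3) = 50.9778 + 0.539996 / sqrt(9e-05) = 107.9 MPa


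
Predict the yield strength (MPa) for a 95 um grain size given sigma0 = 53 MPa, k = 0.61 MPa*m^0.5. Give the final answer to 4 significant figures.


sigma_y = sigma0 + k / sqrt(d)
d = 95 um = 9.5e-05 m
sigma_y = 53 + 0.61 / sqrt(9.5e-05)
sigma_y = 115.6 MPa


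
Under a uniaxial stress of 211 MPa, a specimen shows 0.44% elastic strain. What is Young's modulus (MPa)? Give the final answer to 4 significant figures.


E = sigma / epsilon
epsilon = 0.44% = 4.4e-03
E = 211 / 4.4e-03
E = 47950 MPa


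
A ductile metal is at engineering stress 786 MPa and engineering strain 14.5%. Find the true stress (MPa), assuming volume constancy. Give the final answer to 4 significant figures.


sigma_true = sigma_eng * (1 + epsilon_eng)
sigma_true = 786 * (1 + 0.145)
sigma_true = 900 MPa


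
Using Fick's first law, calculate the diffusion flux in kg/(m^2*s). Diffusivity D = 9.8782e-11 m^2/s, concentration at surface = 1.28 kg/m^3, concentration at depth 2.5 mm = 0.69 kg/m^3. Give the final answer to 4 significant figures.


J = -D * (dC/dx) = D * (C1 - C2) / dx
J = 9.8782e-11 * (1.28 - 0.69) / 2.5e-03
J = 2.331e-08 kg/(m^2*s)


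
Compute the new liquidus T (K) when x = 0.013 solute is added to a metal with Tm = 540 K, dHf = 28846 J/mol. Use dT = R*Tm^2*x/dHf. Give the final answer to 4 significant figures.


dT = R*Tm^2*x / dHf
dT = 8.314 * 540^2 * 0.013 / 28846
dT = 1.09259 K
T_new = 540 - 1.09259 = 538.9 K


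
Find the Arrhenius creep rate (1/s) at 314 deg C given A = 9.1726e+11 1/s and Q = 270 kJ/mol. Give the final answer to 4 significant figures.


rate = A * exp(-Q / (R*T))
T = 314 + 273.15 = 587.15 K
rate = 9.1726e+11 * exp(-270e3 / (8.314 * 587.15))
rate = 8.742e-13 1/s


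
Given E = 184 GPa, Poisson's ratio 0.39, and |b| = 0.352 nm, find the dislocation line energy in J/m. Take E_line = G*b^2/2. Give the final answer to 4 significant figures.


Step 1: G = E / (2*(1+nu))
G = 184 / (2*(1+0.39)) = 66.1871 GPa = 6.61871e+10 Pa
Step 2: E_line = G*b^2/2
b = 0.352 nm = 3.52e-10 m
E_line = 0.5 * 6.61871e+10 * (3.52e-10)^2 = 4.1e-09 J/m


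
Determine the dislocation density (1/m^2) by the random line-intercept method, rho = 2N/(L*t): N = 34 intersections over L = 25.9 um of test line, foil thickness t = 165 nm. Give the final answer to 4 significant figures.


rho = 2N / (L * t)
L = 25.9 um = 2.59e-05 m, t = 165 nm = 1.65e-07 m
rho = 2 * 34 / (2.59e-05 * 1.65e-07)
rho = 1.591e+13 1/m^2


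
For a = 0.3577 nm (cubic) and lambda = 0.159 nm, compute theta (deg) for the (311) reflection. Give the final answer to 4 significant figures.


d = a / sqrt(h^2+k^2+l^2)
d = 0.3577 / sqrt(11) = 0.107851 nm
lambda = 2*d*sin(theta)  =>  sin(theta) = lambda / (2*d)
sin(theta) = 0.159 / (2 * 0.107851) = 0.737131
theta = 47.49 deg


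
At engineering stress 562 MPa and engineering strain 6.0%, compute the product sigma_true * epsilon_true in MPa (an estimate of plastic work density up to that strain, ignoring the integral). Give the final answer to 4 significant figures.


sigma_true = sigma_eng * (1 + epsilon_eng)
sigma_true = 562 * (1 + 0.06) = 595.72 MPa
epsilon_true = ln(1 + epsilon_eng)
epsilon_true = ln(1 + 0.06) = 0.0582689
sigma_true * epsilon_true = 595.72 * 0.0582689 = 34.71 MPa


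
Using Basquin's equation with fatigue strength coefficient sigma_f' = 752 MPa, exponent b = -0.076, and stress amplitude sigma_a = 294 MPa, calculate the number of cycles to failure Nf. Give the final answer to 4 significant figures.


sigma_a = sigma_f' * (2*Nf)^b
2*Nf = (sigma_a / sigma_f')^(1/b)
2*Nf = (294 / 752)^(1/-0.076)
2*Nf = 232658
Nf = 116300 cycles


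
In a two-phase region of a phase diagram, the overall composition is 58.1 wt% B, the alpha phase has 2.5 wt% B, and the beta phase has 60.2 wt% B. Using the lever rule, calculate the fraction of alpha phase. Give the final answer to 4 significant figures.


f_alpha = (C_beta - C0) / (C_beta - C_alpha)
f_alpha = (60.2 - 58.1) / (60.2 - 2.5)
f_alpha = 0.0364


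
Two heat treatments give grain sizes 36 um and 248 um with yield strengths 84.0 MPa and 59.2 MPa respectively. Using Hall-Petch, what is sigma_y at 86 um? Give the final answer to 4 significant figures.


sigma_y = sigma0 + k / sqrt(d)
1/sqrt(d1) = 1/sqrt(3.6e-05) = 166.667;  1/sqrt(d2) = 63.5001
k = (sigma1 - sigma2) / (1/sqrt(d1) - 1/sqrt(d2)) = (84.0 - 59.2) / (166.667 - 63.5001) = 0.240388 MPa*m^0.5
sigma0 = sigma1 - k/sqrt(d1) = 84.0 - 0.240388*166.667 = 43.9354 MPa
sigma_y(d3) = 43.9354 + 0.240388 / sqrt(8.6e-05) = 69.86 MPa


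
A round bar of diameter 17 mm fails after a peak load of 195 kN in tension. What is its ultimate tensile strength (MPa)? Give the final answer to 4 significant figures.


A0 = pi*(d/2)^2 = pi*(17/2)^2 = 226.98 mm^2
UTS = F_max / A0 = 195*1000 / 226.98
UTS = 859.1 MPa


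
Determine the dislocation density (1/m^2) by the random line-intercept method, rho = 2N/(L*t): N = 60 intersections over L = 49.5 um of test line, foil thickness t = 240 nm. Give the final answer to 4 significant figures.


rho = 2N / (L * t)
L = 49.5 um = 4.95e-05 m, t = 240 nm = 2.4e-07 m
rho = 2 * 60 / (4.95e-05 * 2.4e-07)
rho = 1.01e+13 1/m^2


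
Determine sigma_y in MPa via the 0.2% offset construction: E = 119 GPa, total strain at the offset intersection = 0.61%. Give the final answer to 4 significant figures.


Offset strain = 0.002
Elastic strain at yield = total_strain - offset = 6.1e-03 - 0.002 = 4.1e-03
sigma_y = E * elastic_strain = 119000 * 4.1e-03
sigma_y = 487.9 MPa


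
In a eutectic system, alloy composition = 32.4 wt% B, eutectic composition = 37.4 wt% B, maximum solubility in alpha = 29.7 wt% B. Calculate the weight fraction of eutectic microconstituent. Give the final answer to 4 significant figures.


f_primary = (C_e - C0) / (C_e - C_alpha_max)
f_primary = (37.4 - 32.4) / (37.4 - 29.7)
f_primary = 0.649351
f_eutectic = 1 - 0.649351 = 0.3506


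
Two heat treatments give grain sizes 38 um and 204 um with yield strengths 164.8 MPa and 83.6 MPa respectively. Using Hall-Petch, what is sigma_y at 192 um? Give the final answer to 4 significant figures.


sigma_y = sigma0 + k / sqrt(d)
1/sqrt(d1) = 1/sqrt(3.8e-05) = 162.221;  1/sqrt(d2) = 70.014
k = (sigma1 - sigma2) / (1/sqrt(d1) - 1/sqrt(d2)) = (164.8 - 83.6) / (162.221 - 70.014) = 0.880623 MPa*m^0.5
sigma0 = sigma1 - k/sqrt(d1) = 164.8 - 0.880623*162.221 = 21.944 MPa
sigma_y(d3) = 21.944 + 0.880623 / sqrt(1.92e-04) = 85.5 MPa


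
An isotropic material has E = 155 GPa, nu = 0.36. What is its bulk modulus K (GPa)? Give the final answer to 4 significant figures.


K = E / (3*(1-2*nu))
K = 155 / (3*(1-2*0.36))
K = 184.5 GPa


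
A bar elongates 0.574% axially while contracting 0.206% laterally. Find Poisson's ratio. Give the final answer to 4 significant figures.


nu = -epsilon_lat / epsilon_axial
Lateral strain is contraction (negative), so using magnitudes:
nu = 0.206 / 0.574
nu = 0.3589


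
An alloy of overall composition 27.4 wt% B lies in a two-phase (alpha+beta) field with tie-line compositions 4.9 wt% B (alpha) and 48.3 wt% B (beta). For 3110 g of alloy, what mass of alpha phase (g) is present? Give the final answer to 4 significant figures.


f_alpha = (C_beta - C0) / (C_beta - C_alpha)
f_alpha = (48.3 - 27.4) / (48.3 - 4.9) = 0.481567
m_alpha = f_alpha * m_total = 0.481567 * 3110 = 1498 g


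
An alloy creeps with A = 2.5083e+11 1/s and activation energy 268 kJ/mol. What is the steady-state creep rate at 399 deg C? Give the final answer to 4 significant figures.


rate = A * exp(-Q / (R*T))
T = 399 + 273.15 = 672.15 K
rate = 2.5083e+11 * exp(-268e3 / (8.314 * 672.15))
rate = 3.729e-10 1/s


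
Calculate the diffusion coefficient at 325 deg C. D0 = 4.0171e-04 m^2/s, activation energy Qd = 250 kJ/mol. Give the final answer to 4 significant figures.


D = D0 * exp(-Qd / (R*T))
T = 598.15 K
D = 4.0171e-04 * exp(-250e3 / (8.314 * 598.15))
D = 5.907e-26 m^2/s


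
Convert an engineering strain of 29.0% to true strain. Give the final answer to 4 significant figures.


epsilon_true = ln(1 + epsilon_eng)
epsilon_true = ln(1 + 0.29)
epsilon_true = 0.2546


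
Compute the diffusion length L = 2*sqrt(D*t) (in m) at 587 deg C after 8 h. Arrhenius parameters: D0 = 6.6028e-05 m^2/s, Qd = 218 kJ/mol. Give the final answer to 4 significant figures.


Step 1: D = D0 * exp(-Qd/(R*T))
T = 860.15 K
D = 6.6028e-05 * exp(-218e3 / (8.314 * 860.15)) = 3.8079e-18 m^2/s
Step 2: L = 2*sqrt(D*t)
t = 8 h = 28800 s
L = 2*sqrt(3.8079e-18 * 28800) = 6.623e-07 m


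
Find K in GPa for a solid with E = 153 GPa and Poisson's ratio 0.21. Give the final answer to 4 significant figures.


K = E / (3*(1-2*nu))
K = 153 / (3*(1-2*0.21))
K = 87.93 GPa


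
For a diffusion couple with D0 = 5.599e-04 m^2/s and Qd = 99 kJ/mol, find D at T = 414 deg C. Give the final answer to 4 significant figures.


D = D0 * exp(-Qd / (R*T))
T = 687.15 K
D = 5.599e-04 * exp(-99e3 / (8.314 * 687.15))
D = 1.668e-11 m^2/s


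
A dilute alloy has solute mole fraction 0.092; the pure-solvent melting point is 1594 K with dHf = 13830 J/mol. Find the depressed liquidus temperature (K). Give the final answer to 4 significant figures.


dT = R*Tm^2*x / dHf
dT = 8.314 * 1594^2 * 0.092 / 13830
dT = 140.525 K
T_new = 1594 - 140.525 = 1453 K


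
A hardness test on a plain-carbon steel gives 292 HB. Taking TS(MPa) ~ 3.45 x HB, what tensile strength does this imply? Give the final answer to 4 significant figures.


TS (MPa) = 3.45 * HB
TS = 3.45 * 292
TS = 1007 MPa


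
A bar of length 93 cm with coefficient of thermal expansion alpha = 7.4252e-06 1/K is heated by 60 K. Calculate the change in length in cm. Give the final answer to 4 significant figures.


dL = L0 * alpha * dT
dL = 93 * 7.4252e-06 * 60
dL = 0.04143 cm


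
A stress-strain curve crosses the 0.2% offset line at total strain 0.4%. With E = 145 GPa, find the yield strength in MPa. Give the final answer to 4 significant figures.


Offset strain = 0.002
Elastic strain at yield = total_strain - offset = 4e-03 - 0.002 = 2e-03
sigma_y = E * elastic_strain = 145000 * 2e-03
sigma_y = 290 MPa


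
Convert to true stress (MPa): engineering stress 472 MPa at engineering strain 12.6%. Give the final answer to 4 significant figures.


sigma_true = sigma_eng * (1 + epsilon_eng)
sigma_true = 472 * (1 + 0.126)
sigma_true = 531.5 MPa


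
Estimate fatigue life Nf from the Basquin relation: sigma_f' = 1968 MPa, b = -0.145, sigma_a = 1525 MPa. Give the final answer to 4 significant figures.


sigma_a = sigma_f' * (2*Nf)^b
2*Nf = (sigma_a / sigma_f')^(1/b)
2*Nf = (1525 / 1968)^(1/-0.145)
2*Nf = 5.80536
Nf = 2.903 cycles


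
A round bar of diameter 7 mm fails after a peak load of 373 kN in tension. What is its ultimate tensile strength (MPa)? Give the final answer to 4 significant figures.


A0 = pi*(d/2)^2 = pi*(7/2)^2 = 38.4845 mm^2
UTS = F_max / A0 = 373*1000 / 38.4845
UTS = 9692 MPa


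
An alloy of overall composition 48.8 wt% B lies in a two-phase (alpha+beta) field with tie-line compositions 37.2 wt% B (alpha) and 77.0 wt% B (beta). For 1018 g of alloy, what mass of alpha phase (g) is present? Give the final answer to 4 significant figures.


f_alpha = (C_beta - C0) / (C_beta - C_alpha)
f_alpha = (77.0 - 48.8) / (77.0 - 37.2) = 0.708543
m_alpha = f_alpha * m_total = 0.708543 * 1018 = 721.3 g


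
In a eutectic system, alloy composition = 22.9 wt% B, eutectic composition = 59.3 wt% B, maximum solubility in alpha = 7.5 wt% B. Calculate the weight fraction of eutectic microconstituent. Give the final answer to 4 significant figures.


f_primary = (C_e - C0) / (C_e - C_alpha_max)
f_primary = (59.3 - 22.9) / (59.3 - 7.5)
f_primary = 0.702703
f_eutectic = 1 - 0.702703 = 0.2973


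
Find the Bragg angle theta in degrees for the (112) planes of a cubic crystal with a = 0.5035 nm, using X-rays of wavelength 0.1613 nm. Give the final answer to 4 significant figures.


d = a / sqrt(h^2+k^2+l^2)
d = 0.5035 / sqrt(6) = 0.205553 nm
lambda = 2*d*sin(theta)  =>  sin(theta) = lambda / (2*d)
sin(theta) = 0.1613 / (2 * 0.205553) = 0.392356
theta = 23.1 deg


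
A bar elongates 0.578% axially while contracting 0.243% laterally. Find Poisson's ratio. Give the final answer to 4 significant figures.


nu = -epsilon_lat / epsilon_axial
Lateral strain is contraction (negative), so using magnitudes:
nu = 0.243 / 0.578
nu = 0.4204


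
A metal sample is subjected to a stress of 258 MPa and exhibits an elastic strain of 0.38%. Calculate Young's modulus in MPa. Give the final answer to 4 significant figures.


E = sigma / epsilon
epsilon = 0.38% = 3.8e-03
E = 258 / 3.8e-03
E = 67890 MPa


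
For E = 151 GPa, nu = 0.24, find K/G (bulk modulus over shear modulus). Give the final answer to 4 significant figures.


G = E / (2*(1+nu))
G = 151 / (2*(1+0.24)) = 60.8871 GPa
K = E / (3*(1-2*nu))
K = 151 / (3*(1-2*0.24)) = 96.7949 GPa
K/G = 96.7949 / 60.8871 = 1.59


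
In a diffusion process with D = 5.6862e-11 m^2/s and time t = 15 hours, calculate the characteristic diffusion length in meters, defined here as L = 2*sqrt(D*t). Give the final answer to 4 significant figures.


t = 15 hr = 54000 s
Diffusion length = 2*sqrt(D*t)
= 2*sqrt(5.6862e-11 * 54000)
= 3.505e-03 m


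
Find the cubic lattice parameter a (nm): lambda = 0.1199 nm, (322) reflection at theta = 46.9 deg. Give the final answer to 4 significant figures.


d = lambda / (2*sin(theta))
d = 0.1199 / (2*sin(46.9 deg))
d = 0.082105 nm
a = d * sqrt(h^2+k^2+l^2) = 0.082105 * sqrt(17)
a = 0.3385 nm


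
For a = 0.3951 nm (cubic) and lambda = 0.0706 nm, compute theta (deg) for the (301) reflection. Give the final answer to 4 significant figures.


d = a / sqrt(h^2+k^2+l^2)
d = 0.3951 / sqrt(10) = 0.124942 nm
lambda = 2*d*sin(theta)  =>  sin(theta) = lambda / (2*d)
sin(theta) = 0.0706 / (2 * 0.124942) = 0.282532
theta = 16.41 deg


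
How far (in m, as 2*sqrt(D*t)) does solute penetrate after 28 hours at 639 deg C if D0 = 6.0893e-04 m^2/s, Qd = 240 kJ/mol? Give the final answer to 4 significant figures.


Step 1: D = D0 * exp(-Qd/(R*T))
T = 912.15 K
D = 6.0893e-04 * exp(-240e3 / (8.314 * 912.15)) = 1.09742e-17 m^2/s
Step 2: L = 2*sqrt(D*t)
t = 28 h = 100800 s
L = 2*sqrt(1.09742e-17 * 100800) = 2.104e-06 m


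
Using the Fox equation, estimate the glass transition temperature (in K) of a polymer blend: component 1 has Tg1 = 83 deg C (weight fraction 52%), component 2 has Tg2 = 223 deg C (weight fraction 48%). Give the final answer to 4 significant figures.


1/Tg = w1/Tg1 + w2/Tg2 (in Kelvin)
Tg1 = 356.15 K, Tg2 = 496.15 K
1/Tg = 0.52/356.15 + 0.48/496.15
Tg = 411.9 K


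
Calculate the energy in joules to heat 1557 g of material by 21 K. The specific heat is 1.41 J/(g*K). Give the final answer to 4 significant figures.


Q = m * cp * dT
Q = 1557 * 1.41 * 21
Q = 46100 J


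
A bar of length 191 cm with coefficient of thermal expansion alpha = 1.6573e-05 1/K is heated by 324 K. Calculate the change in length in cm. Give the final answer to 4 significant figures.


dL = L0 * alpha * dT
dL = 191 * 1.6573e-05 * 324
dL = 1.026 cm


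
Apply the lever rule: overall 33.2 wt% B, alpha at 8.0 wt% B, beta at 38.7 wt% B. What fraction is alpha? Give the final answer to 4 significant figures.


f_alpha = (C_beta - C0) / (C_beta - C_alpha)
f_alpha = (38.7 - 33.2) / (38.7 - 8.0)
f_alpha = 0.1792


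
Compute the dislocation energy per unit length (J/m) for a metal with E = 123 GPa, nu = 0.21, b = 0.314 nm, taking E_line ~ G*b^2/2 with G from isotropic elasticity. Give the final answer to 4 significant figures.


Step 1: G = E / (2*(1+nu))
G = 123 / (2*(1+0.21)) = 50.8264 GPa = 5.08264e+10 Pa
Step 2: E_line = G*b^2/2
b = 0.314 nm = 3.14e-10 m
E_line = 0.5 * 5.08264e+10 * (3.14e-10)^2 = 2.506e-09 J/m


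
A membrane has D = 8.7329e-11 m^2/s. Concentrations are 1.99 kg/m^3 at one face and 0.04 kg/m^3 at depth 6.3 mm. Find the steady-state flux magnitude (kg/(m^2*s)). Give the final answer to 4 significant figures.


J = -D * (dC/dx) = D * (C1 - C2) / dx
J = 8.7329e-11 * (1.99 - 0.04) / 6.3e-03
J = 2.703e-08 kg/(m^2*s)


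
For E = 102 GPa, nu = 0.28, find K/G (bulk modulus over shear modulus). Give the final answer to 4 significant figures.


G = E / (2*(1+nu))
G = 102 / (2*(1+0.28)) = 39.8438 GPa
K = E / (3*(1-2*nu))
K = 102 / (3*(1-2*0.28)) = 77.2727 GPa
K/G = 77.2727 / 39.8438 = 1.939


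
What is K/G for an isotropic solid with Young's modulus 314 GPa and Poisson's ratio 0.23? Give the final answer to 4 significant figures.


G = E / (2*(1+nu))
G = 314 / (2*(1+0.23)) = 127.642 GPa
K = E / (3*(1-2*nu))
K = 314 / (3*(1-2*0.23)) = 193.827 GPa
K/G = 193.827 / 127.642 = 1.519


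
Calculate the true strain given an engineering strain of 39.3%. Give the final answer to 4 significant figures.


epsilon_true = ln(1 + epsilon_eng)
epsilon_true = ln(1 + 0.393)
epsilon_true = 0.3315


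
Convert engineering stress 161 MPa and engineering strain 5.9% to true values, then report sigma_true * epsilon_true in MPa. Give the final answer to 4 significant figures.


sigma_true = sigma_eng * (1 + epsilon_eng)
sigma_true = 161 * (1 + 0.059) = 170.499 MPa
epsilon_true = ln(1 + epsilon_eng)
epsilon_true = ln(1 + 0.059) = 0.0573251
sigma_true * epsilon_true = 170.499 * 0.0573251 = 9.774 MPa


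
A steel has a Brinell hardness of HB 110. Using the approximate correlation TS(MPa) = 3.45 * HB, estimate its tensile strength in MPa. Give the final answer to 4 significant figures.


TS (MPa) = 3.45 * HB
TS = 3.45 * 110
TS = 379.5 MPa


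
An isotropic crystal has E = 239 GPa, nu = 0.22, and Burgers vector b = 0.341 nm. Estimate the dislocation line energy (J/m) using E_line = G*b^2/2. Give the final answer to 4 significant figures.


Step 1: G = E / (2*(1+nu))
G = 239 / (2*(1+0.22)) = 97.9508 GPa = 9.79508e+10 Pa
Step 2: E_line = G*b^2/2
b = 0.341 nm = 3.41e-10 m
E_line = 0.5 * 9.79508e+10 * (3.41e-10)^2 = 5.695e-09 J/m


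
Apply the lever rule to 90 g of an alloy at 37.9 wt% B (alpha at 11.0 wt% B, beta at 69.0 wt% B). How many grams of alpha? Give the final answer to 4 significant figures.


f_alpha = (C_beta - C0) / (C_beta - C_alpha)
f_alpha = (69.0 - 37.9) / (69.0 - 11.0) = 0.536207
m_alpha = f_alpha * m_total = 0.536207 * 90 = 48.26 g


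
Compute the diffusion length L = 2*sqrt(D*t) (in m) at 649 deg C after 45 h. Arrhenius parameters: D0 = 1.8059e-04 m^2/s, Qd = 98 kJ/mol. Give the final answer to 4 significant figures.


Step 1: D = D0 * exp(-Qd/(R*T))
T = 922.15 K
D = 1.8059e-04 * exp(-98e3 / (8.314 * 922.15)) = 5.07389e-10 m^2/s
Step 2: L = 2*sqrt(D*t)
t = 45 h = 162000 s
L = 2*sqrt(5.07389e-10 * 162000) = 0.01813 m


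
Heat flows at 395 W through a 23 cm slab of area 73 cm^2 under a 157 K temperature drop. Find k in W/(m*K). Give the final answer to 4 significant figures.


k = Q*L / (A*dT)
L = 0.23 m, A = 7.3e-03 m^2
k = 395 * 0.23 / (7.3e-03 * 157)
k = 79.27 W/(m*K)


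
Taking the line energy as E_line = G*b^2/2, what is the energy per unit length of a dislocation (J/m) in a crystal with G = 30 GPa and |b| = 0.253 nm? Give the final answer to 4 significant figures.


E = G*b^2/2
b = 0.253 nm = 2.53e-10 m
G = 30 GPa = 3e+10 Pa
E = 0.5 * 3e+10 * (2.53e-10)^2
E = 9.601e-10 J/m


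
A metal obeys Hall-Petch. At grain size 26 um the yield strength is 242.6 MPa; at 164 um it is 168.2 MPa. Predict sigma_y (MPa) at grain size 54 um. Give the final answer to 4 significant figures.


sigma_y = sigma0 + k / sqrt(d)
1/sqrt(d1) = 1/sqrt(2.6e-05) = 196.116;  1/sqrt(d2) = 78.0869
k = (sigma1 - sigma2) / (1/sqrt(d1) - 1/sqrt(d2)) = (242.6 - 168.2) / (196.116 - 78.0869) = 0.630352 MPa*m^0.5
sigma0 = sigma1 - k/sqrt(d1) = 242.6 - 0.630352*196.116 = 118.978 MPa
sigma_y(d3) = 118.978 + 0.630352 / sqrt(5.4e-05) = 204.8 MPa


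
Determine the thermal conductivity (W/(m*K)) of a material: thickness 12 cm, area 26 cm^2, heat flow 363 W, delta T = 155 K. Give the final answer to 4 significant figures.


k = Q*L / (A*dT)
L = 0.12 m, A = 2.6e-03 m^2
k = 363 * 0.12 / (2.6e-03 * 155)
k = 108.1 W/(m*K)


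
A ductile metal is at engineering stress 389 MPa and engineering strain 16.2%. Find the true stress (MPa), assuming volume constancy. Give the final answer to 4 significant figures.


sigma_true = sigma_eng * (1 + epsilon_eng)
sigma_true = 389 * (1 + 0.162)
sigma_true = 452 MPa


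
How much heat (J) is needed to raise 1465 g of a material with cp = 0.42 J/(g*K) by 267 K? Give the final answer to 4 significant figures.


Q = m * cp * dT
Q = 1465 * 0.42 * 267
Q = 164300 J


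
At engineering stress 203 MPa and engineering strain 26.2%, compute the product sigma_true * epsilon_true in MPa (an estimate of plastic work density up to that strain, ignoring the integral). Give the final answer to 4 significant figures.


sigma_true = sigma_eng * (1 + epsilon_eng)
sigma_true = 203 * (1 + 0.262) = 256.186 MPa
epsilon_true = ln(1 + epsilon_eng)
epsilon_true = ln(1 + 0.262) = 0.232698
sigma_true * epsilon_true = 256.186 * 0.232698 = 59.61 MPa


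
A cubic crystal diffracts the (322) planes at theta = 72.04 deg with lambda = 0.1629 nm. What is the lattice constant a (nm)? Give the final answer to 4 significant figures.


d = lambda / (2*sin(theta))
d = 0.1629 / (2*sin(72.04 deg))
d = 0.0856222 nm
a = d * sqrt(h^2+k^2+l^2) = 0.0856222 * sqrt(17)
a = 0.353 nm


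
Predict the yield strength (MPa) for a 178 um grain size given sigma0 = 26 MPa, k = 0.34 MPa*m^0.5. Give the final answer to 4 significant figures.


sigma_y = sigma0 + k / sqrt(d)
d = 178 um = 1.78e-04 m
sigma_y = 26 + 0.34 / sqrt(1.78e-04)
sigma_y = 51.48 MPa


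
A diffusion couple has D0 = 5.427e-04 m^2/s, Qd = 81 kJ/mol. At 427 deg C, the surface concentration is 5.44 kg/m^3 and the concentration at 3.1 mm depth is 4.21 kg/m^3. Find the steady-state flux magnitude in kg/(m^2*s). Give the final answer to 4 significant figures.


Step 1: D = D0 * exp(-Qd/(R*T))
T = 427 + 273.15 = 700.15 K
D = 5.427e-04 * exp(-81e3 / (8.314 * 700.15)) = 4.91295e-10 m^2/s
Step 2: J = D * (C1 - C2) / dx
J = 4.91295e-10 * (5.44 - 4.21) / 3.1e-03
J = 1.949e-07 kg/(m^2*s)


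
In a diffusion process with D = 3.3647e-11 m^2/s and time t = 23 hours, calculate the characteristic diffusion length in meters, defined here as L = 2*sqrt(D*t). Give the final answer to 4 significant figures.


t = 23 hr = 82800 s
Diffusion length = 2*sqrt(D*t)
= 2*sqrt(3.3647e-11 * 82800)
= 3.338e-03 m


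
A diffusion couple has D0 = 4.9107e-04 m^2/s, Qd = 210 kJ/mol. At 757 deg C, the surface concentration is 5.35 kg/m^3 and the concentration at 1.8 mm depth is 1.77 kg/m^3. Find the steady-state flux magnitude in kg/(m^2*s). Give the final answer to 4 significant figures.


Step 1: D = D0 * exp(-Qd/(R*T))
T = 757 + 273.15 = 1030.15 K
D = 4.9107e-04 * exp(-210e3 / (8.314 * 1030.15)) = 1.10288e-14 m^2/s
Step 2: J = D * (C1 - C2) / dx
J = 1.10288e-14 * (5.35 - 1.77) / 1.8e-03
J = 2.194e-11 kg/(m^2*s)


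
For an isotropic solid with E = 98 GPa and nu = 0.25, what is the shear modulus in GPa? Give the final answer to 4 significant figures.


G = E / (2*(1+nu))
G = 98 / (2*(1+0.25))
G = 39.2 GPa


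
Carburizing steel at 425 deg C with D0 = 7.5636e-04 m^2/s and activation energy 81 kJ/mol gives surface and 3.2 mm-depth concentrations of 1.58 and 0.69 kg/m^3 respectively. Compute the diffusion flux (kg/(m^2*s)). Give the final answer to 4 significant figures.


Step 1: D = D0 * exp(-Qd/(R*T))
T = 425 + 273.15 = 698.15 K
D = 7.5636e-04 * exp(-81e3 / (8.314 * 698.15)) = 6.57959e-10 m^2/s
Step 2: J = D * (C1 - C2) / dx
J = 6.57959e-10 * (1.58 - 0.69) / 3.2e-03
J = 1.83e-07 kg/(m^2*s)


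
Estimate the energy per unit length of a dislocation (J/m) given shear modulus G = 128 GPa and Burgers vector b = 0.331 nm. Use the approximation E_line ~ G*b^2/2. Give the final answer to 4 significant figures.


E = G*b^2/2
b = 0.331 nm = 3.31e-10 m
G = 128 GPa = 1.28e+11 Pa
E = 0.5 * 1.28e+11 * (3.31e-10)^2
E = 7.012e-09 J/m


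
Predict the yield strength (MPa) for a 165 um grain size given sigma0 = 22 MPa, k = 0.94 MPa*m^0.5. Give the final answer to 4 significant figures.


sigma_y = sigma0 + k / sqrt(d)
d = 165 um = 1.65e-04 m
sigma_y = 22 + 0.94 / sqrt(1.65e-04)
sigma_y = 95.18 MPa


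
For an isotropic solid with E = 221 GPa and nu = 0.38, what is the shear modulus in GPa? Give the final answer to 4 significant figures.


G = E / (2*(1+nu))
G = 221 / (2*(1+0.38))
G = 80.07 GPa


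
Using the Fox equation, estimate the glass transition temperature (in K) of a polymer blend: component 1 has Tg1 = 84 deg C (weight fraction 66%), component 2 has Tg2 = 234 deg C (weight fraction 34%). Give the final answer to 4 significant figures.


1/Tg = w1/Tg1 + w2/Tg2 (in Kelvin)
Tg1 = 357.15 K, Tg2 = 507.15 K
1/Tg = 0.66/357.15 + 0.34/507.15
Tg = 397.1 K


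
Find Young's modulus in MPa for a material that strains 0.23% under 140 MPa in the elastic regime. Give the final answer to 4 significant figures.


E = sigma / epsilon
epsilon = 0.23% = 2.3e-03
E = 140 / 2.3e-03
E = 60870 MPa


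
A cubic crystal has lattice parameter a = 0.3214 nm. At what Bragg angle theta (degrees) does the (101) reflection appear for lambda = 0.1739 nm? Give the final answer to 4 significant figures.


d = a / sqrt(h^2+k^2+l^2)
d = 0.3214 / sqrt(2) = 0.227264 nm
lambda = 2*d*sin(theta)  =>  sin(theta) = lambda / (2*d)
sin(theta) = 0.1739 / (2 * 0.227264) = 0.382594
theta = 22.49 deg


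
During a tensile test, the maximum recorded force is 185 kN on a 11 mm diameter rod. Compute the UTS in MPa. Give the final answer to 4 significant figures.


A0 = pi*(d/2)^2 = pi*(11/2)^2 = 95.0332 mm^2
UTS = F_max / A0 = 185*1000 / 95.0332
UTS = 1947 MPa


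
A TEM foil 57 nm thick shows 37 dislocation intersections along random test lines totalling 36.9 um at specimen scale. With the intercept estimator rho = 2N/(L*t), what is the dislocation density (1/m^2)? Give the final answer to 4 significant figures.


rho = 2N / (L * t)
L = 36.9 um = 3.69e-05 m, t = 57 nm = 5.7e-08 m
rho = 2 * 37 / (3.69e-05 * 5.7e-08)
rho = 3.518e+13 1/m^2


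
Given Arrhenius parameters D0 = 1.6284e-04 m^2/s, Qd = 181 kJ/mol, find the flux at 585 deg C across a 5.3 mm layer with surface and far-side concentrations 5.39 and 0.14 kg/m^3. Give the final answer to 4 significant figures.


Step 1: D = D0 * exp(-Qd/(R*T))
T = 585 + 273.15 = 858.15 K
D = 1.6284e-04 * exp(-181e3 / (8.314 * 858.15)) = 1.56348e-15 m^2/s
Step 2: J = D * (C1 - C2) / dx
J = 1.56348e-15 * (5.39 - 0.14) / 5.3e-03
J = 1.549e-12 kg/(m^2*s)


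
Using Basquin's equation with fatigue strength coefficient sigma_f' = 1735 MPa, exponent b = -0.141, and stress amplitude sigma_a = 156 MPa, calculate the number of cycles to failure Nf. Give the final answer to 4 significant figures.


sigma_a = sigma_f' * (2*Nf)^b
2*Nf = (sigma_a / sigma_f')^(1/b)
2*Nf = (156 / 1735)^(1/-0.141)
2*Nf = 2.62833e+07
Nf = 1.314e+07 cycles


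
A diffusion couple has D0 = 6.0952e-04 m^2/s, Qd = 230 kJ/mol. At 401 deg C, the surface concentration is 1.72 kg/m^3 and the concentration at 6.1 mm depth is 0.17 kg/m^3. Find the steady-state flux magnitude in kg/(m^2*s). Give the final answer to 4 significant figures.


Step 1: D = D0 * exp(-Qd/(R*T))
T = 401 + 273.15 = 674.15 K
D = 6.0952e-04 * exp(-230e3 / (8.314 * 674.15)) = 9.19249e-22 m^2/s
Step 2: J = D * (C1 - C2) / dx
J = 9.19249e-22 * (1.72 - 0.17) / 6.1e-03
J = 2.336e-19 kg/(m^2*s)


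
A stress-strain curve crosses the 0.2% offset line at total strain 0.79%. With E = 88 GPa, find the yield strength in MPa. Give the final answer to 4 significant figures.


Offset strain = 0.002
Elastic strain at yield = total_strain - offset = 7.9e-03 - 0.002 = 5.9e-03
sigma_y = E * elastic_strain = 88000 * 5.9e-03
sigma_y = 519.2 MPa


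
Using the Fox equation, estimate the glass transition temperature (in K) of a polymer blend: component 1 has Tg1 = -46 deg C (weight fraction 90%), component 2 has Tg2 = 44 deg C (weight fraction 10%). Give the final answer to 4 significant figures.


1/Tg = w1/Tg1 + w2/Tg2 (in Kelvin)
Tg1 = 227.15 K, Tg2 = 317.15 K
1/Tg = 0.9/227.15 + 0.1/317.15
Tg = 233.8 K


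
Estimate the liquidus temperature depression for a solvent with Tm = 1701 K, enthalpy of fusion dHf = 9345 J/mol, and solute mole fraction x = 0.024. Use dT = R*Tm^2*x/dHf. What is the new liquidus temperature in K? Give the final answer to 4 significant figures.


dT = R*Tm^2*x / dHf
dT = 8.314 * 1701^2 * 0.024 / 9345
dT = 61.7804 K
T_new = 1701 - 61.7804 = 1639 K


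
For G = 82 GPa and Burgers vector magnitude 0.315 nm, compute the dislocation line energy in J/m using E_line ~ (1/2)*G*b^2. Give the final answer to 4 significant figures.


E = G*b^2/2
b = 0.315 nm = 3.15e-10 m
G = 82 GPa = 8.2e+10 Pa
E = 0.5 * 8.2e+10 * (3.15e-10)^2
E = 4.068e-09 J/m


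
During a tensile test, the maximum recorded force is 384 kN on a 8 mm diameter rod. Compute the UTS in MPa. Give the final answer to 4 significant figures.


A0 = pi*(d/2)^2 = pi*(8/2)^2 = 50.2655 mm^2
UTS = F_max / A0 = 384*1000 / 50.2655
UTS = 7639 MPa


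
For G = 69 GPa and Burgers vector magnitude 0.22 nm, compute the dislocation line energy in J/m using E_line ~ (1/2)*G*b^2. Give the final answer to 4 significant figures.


E = G*b^2/2
b = 0.22 nm = 2.2e-10 m
G = 69 GPa = 6.9e+10 Pa
E = 0.5 * 6.9e+10 * (2.2e-10)^2
E = 1.67e-09 J/m


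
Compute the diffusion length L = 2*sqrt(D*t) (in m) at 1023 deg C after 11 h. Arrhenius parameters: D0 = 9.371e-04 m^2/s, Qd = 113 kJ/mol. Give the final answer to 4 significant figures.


Step 1: D = D0 * exp(-Qd/(R*T))
T = 1296.15 K
D = 9.371e-04 * exp(-113e3 / (8.314 * 1296.15)) = 2.61661e-08 m^2/s
Step 2: L = 2*sqrt(D*t)
t = 11 h = 39600 s
L = 2*sqrt(2.61661e-08 * 39600) = 0.06438 m


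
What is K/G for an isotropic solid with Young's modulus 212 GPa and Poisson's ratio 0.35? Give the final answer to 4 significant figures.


G = E / (2*(1+nu))
G = 212 / (2*(1+0.35)) = 78.5185 GPa
K = E / (3*(1-2*nu))
K = 212 / (3*(1-2*0.35)) = 235.556 GPa
K/G = 235.556 / 78.5185 = 3


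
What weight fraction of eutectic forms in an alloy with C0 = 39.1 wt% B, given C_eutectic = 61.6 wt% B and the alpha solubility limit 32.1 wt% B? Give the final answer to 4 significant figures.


f_primary = (C_e - C0) / (C_e - C_alpha_max)
f_primary = (61.6 - 39.1) / (61.6 - 32.1)
f_primary = 0.762712
f_eutectic = 1 - 0.762712 = 0.2373


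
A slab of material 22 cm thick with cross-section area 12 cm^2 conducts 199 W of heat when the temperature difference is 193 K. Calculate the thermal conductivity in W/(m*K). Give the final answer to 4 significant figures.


k = Q*L / (A*dT)
L = 0.22 m, A = 1.2e-03 m^2
k = 199 * 0.22 / (1.2e-03 * 193)
k = 189 W/(m*K)


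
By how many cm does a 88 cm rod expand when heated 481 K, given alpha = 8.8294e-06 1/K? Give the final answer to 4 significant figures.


dL = L0 * alpha * dT
dL = 88 * 8.8294e-06 * 481
dL = 0.3737 cm


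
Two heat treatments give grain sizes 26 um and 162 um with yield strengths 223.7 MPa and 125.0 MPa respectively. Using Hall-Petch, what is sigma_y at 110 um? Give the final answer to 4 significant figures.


sigma_y = sigma0 + k / sqrt(d)
1/sqrt(d1) = 1/sqrt(2.6e-05) = 196.116;  1/sqrt(d2) = 78.5674
k = (sigma1 - sigma2) / (1/sqrt(d1) - 1/sqrt(d2)) = (223.7 - 125.0) / (196.116 - 78.5674) = 0.839652 MPa*m^0.5
sigma0 = sigma1 - k/sqrt(d1) = 223.7 - 0.839652*196.116 = 59.0307 MPa
sigma_y(d3) = 59.0307 + 0.839652 / sqrt(1.1e-04) = 139.1 MPa


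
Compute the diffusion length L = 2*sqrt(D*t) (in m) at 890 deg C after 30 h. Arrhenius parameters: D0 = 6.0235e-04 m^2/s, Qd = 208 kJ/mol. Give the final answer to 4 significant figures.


Step 1: D = D0 * exp(-Qd/(R*T))
T = 1163.15 K
D = 6.0235e-04 * exp(-208e3 / (8.314 * 1163.15)) = 2.74578e-13 m^2/s
Step 2: L = 2*sqrt(D*t)
t = 30 h = 108000 s
L = 2*sqrt(2.74578e-13 * 108000) = 3.444e-04 m


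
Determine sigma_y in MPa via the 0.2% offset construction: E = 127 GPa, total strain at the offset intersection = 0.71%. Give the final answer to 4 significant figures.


Offset strain = 0.002
Elastic strain at yield = total_strain - offset = 7.1e-03 - 0.002 = 5.1e-03
sigma_y = E * elastic_strain = 127000 * 5.1e-03
sigma_y = 647.7 MPa


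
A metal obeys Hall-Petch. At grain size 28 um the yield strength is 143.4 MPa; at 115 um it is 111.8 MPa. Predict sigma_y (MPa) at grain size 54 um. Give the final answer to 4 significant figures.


sigma_y = sigma0 + k / sqrt(d)
1/sqrt(d1) = 1/sqrt(2.8e-05) = 188.982;  1/sqrt(d2) = 93.2505
k = (sigma1 - sigma2) / (1/sqrt(d1) - 1/sqrt(d2)) = (143.4 - 111.8) / (188.982 - 93.2505) = 0.330089 MPa*m^0.5
sigma0 = sigma1 - k/sqrt(d1) = 143.4 - 0.330089*188.982 = 81.019 MPa
sigma_y(d3) = 81.019 + 0.330089 / sqrt(5.4e-05) = 125.9 MPa


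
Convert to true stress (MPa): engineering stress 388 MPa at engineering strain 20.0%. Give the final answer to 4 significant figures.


sigma_true = sigma_eng * (1 + epsilon_eng)
sigma_true = 388 * (1 + 0.2)
sigma_true = 465.6 MPa


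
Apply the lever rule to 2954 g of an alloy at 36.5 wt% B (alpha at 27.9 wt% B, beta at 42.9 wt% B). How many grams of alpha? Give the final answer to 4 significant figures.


f_alpha = (C_beta - C0) / (C_beta - C_alpha)
f_alpha = (42.9 - 36.5) / (42.9 - 27.9) = 0.426667
m_alpha = f_alpha * m_total = 0.426667 * 2954 = 1260 g


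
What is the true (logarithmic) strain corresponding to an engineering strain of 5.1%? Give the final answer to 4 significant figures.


epsilon_true = ln(1 + epsilon_eng)
epsilon_true = ln(1 + 0.051)
epsilon_true = 0.04974


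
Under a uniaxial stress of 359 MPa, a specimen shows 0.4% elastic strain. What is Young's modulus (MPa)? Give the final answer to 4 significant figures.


E = sigma / epsilon
epsilon = 0.4% = 4e-03
E = 359 / 4e-03
E = 89750 MPa


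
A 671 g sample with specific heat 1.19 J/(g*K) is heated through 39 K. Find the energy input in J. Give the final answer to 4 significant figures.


Q = m * cp * dT
Q = 671 * 1.19 * 39
Q = 31140 J


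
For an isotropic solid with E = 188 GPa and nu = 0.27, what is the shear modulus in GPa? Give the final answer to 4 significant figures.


G = E / (2*(1+nu))
G = 188 / (2*(1+0.27))
G = 74.02 GPa


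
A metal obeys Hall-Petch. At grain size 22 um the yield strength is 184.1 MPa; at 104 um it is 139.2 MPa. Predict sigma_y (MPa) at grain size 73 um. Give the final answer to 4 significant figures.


sigma_y = sigma0 + k / sqrt(d)
1/sqrt(d1) = 1/sqrt(2.2e-05) = 213.201;  1/sqrt(d2) = 98.0581
k = (sigma1 - sigma2) / (1/sqrt(d1) - 1/sqrt(d2)) = (184.1 - 139.2) / (213.201 - 98.0581) = 0.389951 MPa*m^0.5
sigma0 = sigma1 - k/sqrt(d1) = 184.1 - 0.389951*213.201 = 100.962 MPa
sigma_y(d3) = 100.962 + 0.389951 / sqrt(7.3e-05) = 146.6 MPa


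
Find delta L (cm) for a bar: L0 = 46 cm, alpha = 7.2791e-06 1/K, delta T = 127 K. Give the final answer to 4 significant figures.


dL = L0 * alpha * dT
dL = 46 * 7.2791e-06 * 127
dL = 0.04252 cm


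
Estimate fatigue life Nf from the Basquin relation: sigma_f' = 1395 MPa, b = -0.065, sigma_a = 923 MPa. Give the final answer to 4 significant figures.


sigma_a = sigma_f' * (2*Nf)^b
2*Nf = (sigma_a / sigma_f')^(1/b)
2*Nf = (923 / 1395)^(1/-0.065)
2*Nf = 574.88
Nf = 287.4 cycles


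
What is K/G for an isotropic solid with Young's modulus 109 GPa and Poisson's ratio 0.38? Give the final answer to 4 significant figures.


G = E / (2*(1+nu))
G = 109 / (2*(1+0.38)) = 39.4928 GPa
K = E / (3*(1-2*nu))
K = 109 / (3*(1-2*0.38)) = 151.389 GPa
K/G = 151.389 / 39.4928 = 3.833


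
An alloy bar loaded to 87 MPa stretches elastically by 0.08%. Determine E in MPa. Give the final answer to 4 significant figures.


E = sigma / epsilon
epsilon = 0.08% = 8e-04
E = 87 / 8e-04
E = 108800 MPa


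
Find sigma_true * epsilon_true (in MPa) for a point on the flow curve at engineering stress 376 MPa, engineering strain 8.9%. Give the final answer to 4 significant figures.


sigma_true = sigma_eng * (1 + epsilon_eng)
sigma_true = 376 * (1 + 0.089) = 409.464 MPa
epsilon_true = ln(1 + epsilon_eng)
epsilon_true = ln(1 + 0.089) = 0.0852598
sigma_true * epsilon_true = 409.464 * 0.0852598 = 34.91 MPa


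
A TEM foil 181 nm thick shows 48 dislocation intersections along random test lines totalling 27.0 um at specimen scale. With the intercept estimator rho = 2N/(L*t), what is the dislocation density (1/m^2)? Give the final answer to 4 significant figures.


rho = 2N / (L * t)
L = 27.0 um = 2.7e-05 m, t = 181 nm = 1.81e-07 m
rho = 2 * 48 / (2.7e-05 * 1.81e-07)
rho = 1.964e+13 1/m^2


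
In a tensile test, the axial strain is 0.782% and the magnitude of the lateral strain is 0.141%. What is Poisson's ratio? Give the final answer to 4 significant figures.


nu = -epsilon_lat / epsilon_axial
Lateral strain is contraction (negative), so using magnitudes:
nu = 0.141 / 0.782
nu = 0.1803


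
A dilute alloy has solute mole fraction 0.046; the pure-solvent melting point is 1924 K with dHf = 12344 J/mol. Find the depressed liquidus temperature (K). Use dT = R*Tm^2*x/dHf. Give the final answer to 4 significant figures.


dT = R*Tm^2*x / dHf
dT = 8.314 * 1924^2 * 0.046 / 12344
dT = 114.689 K
T_new = 1924 - 114.689 = 1809 K


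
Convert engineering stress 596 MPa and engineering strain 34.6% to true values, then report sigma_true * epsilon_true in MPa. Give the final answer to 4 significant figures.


sigma_true = sigma_eng * (1 + epsilon_eng)
sigma_true = 596 * (1 + 0.346) = 802.216 MPa
epsilon_true = ln(1 + epsilon_eng)
epsilon_true = ln(1 + 0.346) = 0.297137
sigma_true * epsilon_true = 802.216 * 0.297137 = 238.4 MPa
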